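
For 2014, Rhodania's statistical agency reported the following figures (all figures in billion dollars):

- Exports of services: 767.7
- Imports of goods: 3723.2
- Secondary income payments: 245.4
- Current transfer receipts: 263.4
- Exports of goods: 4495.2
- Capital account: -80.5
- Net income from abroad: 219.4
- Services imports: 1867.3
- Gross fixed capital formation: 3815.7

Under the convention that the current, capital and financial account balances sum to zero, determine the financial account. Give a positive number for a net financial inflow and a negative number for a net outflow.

170.7

Goods balance = 4495.2 - 3723.2 = 772.0
Services balance = 767.7 - 1867.3 = -1099.6
Trade balance (goods + services) = 772.0 + (-1099.6) = -327.6
Net primary income = 219.4
Net secondary income = 263.4 - 245.4 = 18.0
Current account = -327.6 + 219.4 + 18.0 = -90.2
Financial account = -(-90.2 + (-80.5)) = 170.7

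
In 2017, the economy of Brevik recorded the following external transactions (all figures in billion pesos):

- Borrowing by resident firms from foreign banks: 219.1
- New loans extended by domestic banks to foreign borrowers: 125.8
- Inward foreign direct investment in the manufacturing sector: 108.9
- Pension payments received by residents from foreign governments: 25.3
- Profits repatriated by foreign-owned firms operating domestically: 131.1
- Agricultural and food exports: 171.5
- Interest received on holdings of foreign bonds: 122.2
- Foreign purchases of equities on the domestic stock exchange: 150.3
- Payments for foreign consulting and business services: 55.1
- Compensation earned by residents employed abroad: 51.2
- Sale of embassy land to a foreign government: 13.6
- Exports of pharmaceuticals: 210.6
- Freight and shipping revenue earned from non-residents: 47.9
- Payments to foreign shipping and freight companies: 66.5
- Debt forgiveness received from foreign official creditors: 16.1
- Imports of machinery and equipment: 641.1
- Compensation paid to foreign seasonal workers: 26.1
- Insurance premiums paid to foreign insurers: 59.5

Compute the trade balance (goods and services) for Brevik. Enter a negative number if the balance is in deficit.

Goods: 210.6 + 171.5 - 641.1 = -259.0
Services: 47.9 - 59.5 - 66.5 - 55.1 = -133.2
Trade balance = -259.0 + (-133.2) = -392.2
(Excluded from the trade balance — financial account: borrowing by resident firms from foreign banks 219.1, new loans extended by domestic banks to foreign borrowers 125.8, inward foreign direct investment in the manufacturing sector 108.9, foreign purchases of equities on the domestic stock exchange 150.3; secondary income: pension payments received by residents from foreign governments 25.3; primary income: profits repatriated by foreign-owned firms operating domestically 131.1, interest received on holdings of foreign bonds 122.2, compensation earned by residents employed abroad 51.2, compensation paid to foreign seasonal workers 26.1; capital account: sale of embassy land to a foreign government 13.6, debt forgiveness received from foreign official creditors 16.1.)

-392.2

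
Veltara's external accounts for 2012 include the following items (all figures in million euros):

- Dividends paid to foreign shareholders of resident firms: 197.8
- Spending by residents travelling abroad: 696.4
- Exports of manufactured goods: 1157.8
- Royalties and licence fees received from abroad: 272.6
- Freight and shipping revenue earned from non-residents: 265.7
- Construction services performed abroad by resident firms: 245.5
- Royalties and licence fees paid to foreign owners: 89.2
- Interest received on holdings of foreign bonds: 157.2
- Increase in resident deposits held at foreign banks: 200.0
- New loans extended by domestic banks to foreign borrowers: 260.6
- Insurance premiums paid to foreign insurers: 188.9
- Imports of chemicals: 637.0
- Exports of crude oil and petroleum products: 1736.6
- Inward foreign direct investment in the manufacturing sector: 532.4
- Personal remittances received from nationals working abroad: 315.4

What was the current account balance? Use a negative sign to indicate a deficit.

2341.5

Goods: 1157.8 + 1736.6 - 637.0 = 2257.4
Services: 272.6 - 188.9 + 245.5 - 696.4 + 265.7 - 89.2 = -190.7
Primary income: 157.2 - 197.8 = -40.6
Secondary income: 315.4
Current account = 2257.4 + (-190.7) + (-40.6) + 315.4 = 2341.5
(Excluded from the current account — financial account: increase in resident deposits held at foreign banks 200.0, new loans extended by domestic banks to foreign borrowers 260.6, inward foreign direct investment in the manufacturing sector 532.4.)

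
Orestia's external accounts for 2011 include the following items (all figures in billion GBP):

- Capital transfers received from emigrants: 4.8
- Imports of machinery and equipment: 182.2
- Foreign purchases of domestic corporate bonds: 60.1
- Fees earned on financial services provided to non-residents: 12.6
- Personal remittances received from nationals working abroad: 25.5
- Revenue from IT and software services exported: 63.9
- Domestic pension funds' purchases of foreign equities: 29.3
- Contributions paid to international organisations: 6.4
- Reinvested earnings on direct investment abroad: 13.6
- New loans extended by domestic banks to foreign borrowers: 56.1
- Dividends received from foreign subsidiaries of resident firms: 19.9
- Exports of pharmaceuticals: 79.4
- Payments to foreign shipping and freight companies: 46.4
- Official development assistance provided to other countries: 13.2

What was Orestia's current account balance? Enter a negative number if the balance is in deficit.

Goods: 79.4 - 182.2 = -102.8
Services: -46.4 + 12.6 + 63.9 = 30.1
Primary income: 13.6 + 19.9 = 33.5
Secondary income: 25.5 - 13.2 - 6.4 = 5.9
Current account = (-102.8) + 30.1 + 33.5 + 5.9 = -33.3
(Excluded from the current account — capital account: capital transfers received from emigrants 4.8; financial account: foreign purchases of domestic corporate bonds 60.1, domestic pension funds' purchases of foreign equities 29.3, new loans extended by domestic banks to foreign borrowers 56.1.)

-33.3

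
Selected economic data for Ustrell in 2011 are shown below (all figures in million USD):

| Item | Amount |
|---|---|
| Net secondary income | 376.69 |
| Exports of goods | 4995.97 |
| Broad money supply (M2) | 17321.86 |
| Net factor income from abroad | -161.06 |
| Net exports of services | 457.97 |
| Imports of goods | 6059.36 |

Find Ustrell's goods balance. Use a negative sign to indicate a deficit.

Goods balance = 4995.97 - 6059.36 = -1063.39

-1063.39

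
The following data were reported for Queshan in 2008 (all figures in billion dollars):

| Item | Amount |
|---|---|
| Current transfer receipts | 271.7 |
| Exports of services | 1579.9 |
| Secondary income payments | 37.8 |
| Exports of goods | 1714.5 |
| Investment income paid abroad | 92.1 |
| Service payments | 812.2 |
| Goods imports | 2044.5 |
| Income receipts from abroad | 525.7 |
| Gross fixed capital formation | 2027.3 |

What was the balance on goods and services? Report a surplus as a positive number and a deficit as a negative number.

Goods balance = 1714.5 - 2044.5 = -330.0
Services balance = 1579.9 - 812.2 = 767.7
Trade balance (goods + services) = -330.0 + 767.7 = 437.7

437.7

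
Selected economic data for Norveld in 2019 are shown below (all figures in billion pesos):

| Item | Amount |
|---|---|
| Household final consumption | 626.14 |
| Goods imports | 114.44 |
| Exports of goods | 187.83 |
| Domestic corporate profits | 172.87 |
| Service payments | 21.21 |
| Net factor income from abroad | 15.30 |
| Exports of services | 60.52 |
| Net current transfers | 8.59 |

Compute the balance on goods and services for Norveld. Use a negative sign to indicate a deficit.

112.70

Goods balance = 187.83 - 114.44 = 73.39
Services balance = 60.52 - 21.21 = 39.31
Trade balance (goods + services) = 73.39 + 39.31 = 112.70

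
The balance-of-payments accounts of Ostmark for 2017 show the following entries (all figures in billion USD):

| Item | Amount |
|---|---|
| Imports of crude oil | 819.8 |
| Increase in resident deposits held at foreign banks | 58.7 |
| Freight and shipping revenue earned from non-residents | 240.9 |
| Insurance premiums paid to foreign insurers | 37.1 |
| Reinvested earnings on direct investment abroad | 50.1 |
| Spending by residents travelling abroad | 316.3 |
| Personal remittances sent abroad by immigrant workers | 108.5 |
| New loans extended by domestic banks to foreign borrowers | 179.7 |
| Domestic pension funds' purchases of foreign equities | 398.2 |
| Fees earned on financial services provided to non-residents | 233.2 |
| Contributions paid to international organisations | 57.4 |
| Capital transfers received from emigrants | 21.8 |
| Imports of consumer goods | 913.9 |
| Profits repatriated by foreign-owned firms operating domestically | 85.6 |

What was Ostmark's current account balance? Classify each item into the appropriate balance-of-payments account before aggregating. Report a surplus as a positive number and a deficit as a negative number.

Goods: -819.8 - 913.9 = -1733.7
Services: 240.9 - 37.1 - 316.3 + 233.2 = 120.7
Primary income: 50.1 - 85.6 = -35.5
Secondary income: -108.5 - 57.4 = -165.9
Current account = (-1733.7) + 120.7 + (-35.5) + (-165.9) = -1814.4
(Excluded from the current account — financial account: increase in resident deposits held at foreign banks 58.7, new loans extended by domestic banks to foreign borrowers 179.7, domestic pension funds' purchases of foreign equities 398.2; capital account: capital transfers received from emigrants 21.8.)

-1814.4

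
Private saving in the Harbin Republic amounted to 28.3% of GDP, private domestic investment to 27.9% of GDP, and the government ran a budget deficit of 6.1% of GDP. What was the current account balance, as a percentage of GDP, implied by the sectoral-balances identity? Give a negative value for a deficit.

-5.7

By the sectoral-balances identity, CA = (S_private - I) + (T - G).
Private balance = 28.3 - 27.9 = 0.4
Government balance (T - G) = -6.1
CA = 0.4 + (-6.1) = -5.7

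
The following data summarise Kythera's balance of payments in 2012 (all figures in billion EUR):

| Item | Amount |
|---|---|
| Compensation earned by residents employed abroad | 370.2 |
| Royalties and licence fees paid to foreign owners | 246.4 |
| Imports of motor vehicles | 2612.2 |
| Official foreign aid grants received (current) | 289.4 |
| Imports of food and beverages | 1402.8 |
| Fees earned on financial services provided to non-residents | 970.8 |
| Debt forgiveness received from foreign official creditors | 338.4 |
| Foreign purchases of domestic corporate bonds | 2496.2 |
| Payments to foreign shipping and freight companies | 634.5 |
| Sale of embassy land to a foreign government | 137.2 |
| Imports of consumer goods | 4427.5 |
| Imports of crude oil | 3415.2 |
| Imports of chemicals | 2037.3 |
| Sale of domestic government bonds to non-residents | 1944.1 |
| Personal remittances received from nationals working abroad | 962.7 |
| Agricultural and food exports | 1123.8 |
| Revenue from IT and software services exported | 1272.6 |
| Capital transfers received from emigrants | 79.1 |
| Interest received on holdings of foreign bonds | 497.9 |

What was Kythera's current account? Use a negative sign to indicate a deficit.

Goods: -2612.2 - 4427.5 - 1402.8 - 2037.3 - 3415.2 + 1123.8 = -12771.2
Services: 970.8 + 1272.6 - 634.5 - 246.4 = 1362.5
Primary income: 497.9 + 370.2 = 868.1
Secondary income: 962.7 + 289.4 = 1252.1
Current account = (-12771.2) + 1362.5 + 868.1 + 1252.1 = -9288.5
(Excluded from the current account — capital account: debt forgiveness received from foreign official creditors 338.4, sale of embassy land to a foreign government 137.2, capital transfers received from emigrants 79.1; financial account: foreign purchases of domestic corporate bonds 2496.2, sale of domestic government bonds to non-residents 1944.1.)

-9288.5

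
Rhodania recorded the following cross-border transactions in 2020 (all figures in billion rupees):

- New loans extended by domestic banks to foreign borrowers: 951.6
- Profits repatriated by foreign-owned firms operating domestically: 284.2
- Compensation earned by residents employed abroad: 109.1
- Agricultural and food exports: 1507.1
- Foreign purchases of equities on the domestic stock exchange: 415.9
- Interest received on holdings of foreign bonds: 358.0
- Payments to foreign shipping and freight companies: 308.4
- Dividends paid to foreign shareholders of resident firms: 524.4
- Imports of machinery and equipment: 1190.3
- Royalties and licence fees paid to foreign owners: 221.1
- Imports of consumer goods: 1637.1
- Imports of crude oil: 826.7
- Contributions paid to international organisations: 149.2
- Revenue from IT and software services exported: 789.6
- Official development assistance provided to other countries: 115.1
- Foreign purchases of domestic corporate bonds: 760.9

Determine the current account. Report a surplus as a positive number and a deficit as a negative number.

-2492.7

Goods: -1637.1 - 1190.3 + 1507.1 - 826.7 = -2147.0
Services: -221.1 + 789.6 - 308.4 = 260.1
Primary income: 358.0 - 524.4 - 284.2 + 109.1 = -341.5
Secondary income: -115.1 - 149.2 = -264.3
Current account = (-2147.0) + 260.1 + (-341.5) + (-264.3) = -2492.7
(Excluded from the current account — financial account: new loans extended by domestic banks to foreign borrowers 951.6, foreign purchases of equities on the domestic stock exchange 415.9, foreign purchases of domestic corporate bonds 760.9.)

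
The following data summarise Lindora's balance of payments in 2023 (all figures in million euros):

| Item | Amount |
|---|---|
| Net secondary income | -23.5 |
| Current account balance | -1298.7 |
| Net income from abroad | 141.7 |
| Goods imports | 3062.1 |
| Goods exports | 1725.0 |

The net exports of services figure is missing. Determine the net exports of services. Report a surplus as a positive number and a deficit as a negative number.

Current account = goods balance + services balance + net primary income + net secondary income
Sum of the known components = -1218.9
Net exports of services = CA - (known components) = -1298.7 - (-1218.9) = -79.8

-79.8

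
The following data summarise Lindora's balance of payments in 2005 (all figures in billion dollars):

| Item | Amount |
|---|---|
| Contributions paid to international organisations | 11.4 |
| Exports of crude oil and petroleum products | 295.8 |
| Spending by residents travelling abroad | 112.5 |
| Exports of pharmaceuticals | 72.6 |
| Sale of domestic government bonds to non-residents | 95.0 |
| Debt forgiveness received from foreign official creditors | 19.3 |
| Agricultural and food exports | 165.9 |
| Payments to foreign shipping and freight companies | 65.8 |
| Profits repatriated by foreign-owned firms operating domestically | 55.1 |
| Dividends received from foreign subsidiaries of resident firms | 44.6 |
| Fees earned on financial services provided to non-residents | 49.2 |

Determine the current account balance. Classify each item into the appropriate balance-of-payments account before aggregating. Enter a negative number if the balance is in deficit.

383.3

Goods: 72.6 + 295.8 + 165.9 = 534.3
Services: -112.5 - 65.8 + 49.2 = -129.1
Primary income: 44.6 - 55.1 = -10.5
Secondary income: -11.4
Current account = 534.3 + (-129.1) + (-10.5) + (-11.4) = 383.3
(Excluded from the current account — financial account: sale of domestic government bonds to non-residents 95.0; capital account: debt forgiveness received from foreign official creditors 19.3.)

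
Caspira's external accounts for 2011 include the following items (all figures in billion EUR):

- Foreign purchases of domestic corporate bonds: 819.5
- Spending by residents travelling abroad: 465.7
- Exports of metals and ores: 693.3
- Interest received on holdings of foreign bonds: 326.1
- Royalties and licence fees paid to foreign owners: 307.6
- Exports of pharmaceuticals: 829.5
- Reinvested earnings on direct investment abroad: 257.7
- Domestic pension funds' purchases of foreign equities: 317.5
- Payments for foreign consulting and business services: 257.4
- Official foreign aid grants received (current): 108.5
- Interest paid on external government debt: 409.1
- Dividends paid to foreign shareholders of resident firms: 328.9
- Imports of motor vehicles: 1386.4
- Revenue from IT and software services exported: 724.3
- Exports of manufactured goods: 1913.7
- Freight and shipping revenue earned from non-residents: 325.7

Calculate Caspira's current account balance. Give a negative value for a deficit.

2023.7

Goods: 829.5 - 1386.4 + 693.3 + 1913.7 = 2050.1
Services: 724.3 - 257.4 - 465.7 + 325.7 - 307.6 = 19.3
Primary income: -409.1 + 257.7 - 328.9 + 326.1 = -154.2
Secondary income: 108.5
Current account = 2050.1 + 19.3 + (-154.2) + 108.5 = 2023.7
(Excluded from the current account — financial account: foreign purchases of domestic corporate bonds 819.5, domestic pension funds' purchases of foreign equities 317.5.)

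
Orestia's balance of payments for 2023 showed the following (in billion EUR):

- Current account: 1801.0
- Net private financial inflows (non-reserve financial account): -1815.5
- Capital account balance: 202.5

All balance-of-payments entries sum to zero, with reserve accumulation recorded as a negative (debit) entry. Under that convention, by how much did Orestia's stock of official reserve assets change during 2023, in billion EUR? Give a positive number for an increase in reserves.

Official reserve transactions balance = -(1801.0 + 202.5 + (-1815.5)) = -188.0
An accumulation of reserves is recorded as a debit (negative entry), so the change in the stock of reserves is the negative of that balance.
Change in official reserves = -(-188.0) = 188.0

188.0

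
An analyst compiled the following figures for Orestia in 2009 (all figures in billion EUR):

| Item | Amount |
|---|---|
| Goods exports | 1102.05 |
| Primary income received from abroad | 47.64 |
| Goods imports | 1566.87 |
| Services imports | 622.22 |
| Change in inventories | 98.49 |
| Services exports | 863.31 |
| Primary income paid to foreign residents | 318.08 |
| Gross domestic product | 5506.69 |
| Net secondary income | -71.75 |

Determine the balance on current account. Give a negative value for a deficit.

Goods balance = 1102.05 - 1566.87 = -464.82
Services balance = 863.31 - 622.22 = 241.09
Trade balance (goods + services) = -464.82 + 241.09 = -223.73
Net primary income = 47.64 - 318.08 = -270.44
Net secondary income = -71.75
Current account = -223.73 + (-270.44) + (-71.75) = -565.92

-565.92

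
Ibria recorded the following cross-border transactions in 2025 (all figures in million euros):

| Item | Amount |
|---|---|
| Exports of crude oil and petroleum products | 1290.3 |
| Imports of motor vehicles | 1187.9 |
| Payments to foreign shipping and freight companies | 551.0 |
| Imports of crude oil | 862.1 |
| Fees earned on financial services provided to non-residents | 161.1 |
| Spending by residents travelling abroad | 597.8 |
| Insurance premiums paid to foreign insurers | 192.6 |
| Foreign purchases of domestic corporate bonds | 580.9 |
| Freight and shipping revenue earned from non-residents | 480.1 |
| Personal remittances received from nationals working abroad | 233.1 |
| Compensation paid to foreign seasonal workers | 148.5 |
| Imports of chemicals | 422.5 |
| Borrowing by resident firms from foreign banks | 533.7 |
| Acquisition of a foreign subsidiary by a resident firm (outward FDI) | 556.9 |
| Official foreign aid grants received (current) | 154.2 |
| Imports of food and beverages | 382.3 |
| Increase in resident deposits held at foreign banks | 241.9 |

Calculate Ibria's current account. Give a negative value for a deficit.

Goods: -382.3 - 862.1 - 1187.9 - 422.5 + 1290.3 = -1564.5
Services: -551.0 + 480.1 - 192.6 - 597.8 + 161.1 = -700.2
Primary income: -148.5
Secondary income: 154.2 + 233.1 = 387.3
Current account = (-1564.5) + (-700.2) + (-148.5) + 387.3 = -2025.9
(Excluded from the current account — financial account: foreign purchases of domestic corporate bonds 580.9, borrowing by resident firms from foreign banks 533.7, acquisition of a foreign subsidiary by a resident firm (outward FDI) 556.9, increase in resident deposits held at foreign banks 241.9.)

-2025.9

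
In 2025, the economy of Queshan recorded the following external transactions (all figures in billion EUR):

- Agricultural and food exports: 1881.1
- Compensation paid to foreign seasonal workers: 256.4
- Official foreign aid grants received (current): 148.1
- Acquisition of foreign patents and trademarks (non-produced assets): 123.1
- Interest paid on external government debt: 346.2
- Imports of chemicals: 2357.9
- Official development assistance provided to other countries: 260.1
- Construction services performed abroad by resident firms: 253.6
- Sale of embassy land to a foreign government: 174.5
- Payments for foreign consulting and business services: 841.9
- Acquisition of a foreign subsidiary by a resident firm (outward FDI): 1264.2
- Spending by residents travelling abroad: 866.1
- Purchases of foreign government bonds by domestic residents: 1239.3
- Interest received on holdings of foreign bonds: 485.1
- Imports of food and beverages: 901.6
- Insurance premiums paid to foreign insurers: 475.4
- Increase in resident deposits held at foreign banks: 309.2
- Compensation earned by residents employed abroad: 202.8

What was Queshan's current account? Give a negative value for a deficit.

-3334.9

Goods: 1881.1 - 2357.9 - 901.6 = -1378.4
Services: -866.1 + 253.6 - 475.4 - 841.9 = -1929.8
Primary income: -346.2 + 485.1 + 202.8 - 256.4 = 85.3
Secondary income: -260.1 + 148.1 = -112.0
Current account = (-1378.4) + (-1929.8) + 85.3 + (-112.0) = -3334.9
(Excluded from the current account — capital account: acquisition of foreign patents and trademarks (non-produced assets) 123.1, sale of embassy land to a foreign government 174.5; financial account: acquisition of a foreign subsidiary by a resident firm (outward FDI) 1264.2, purchases of foreign government bonds by domestic residents 1239.3, increase in resident deposits held at foreign banks 309.2.)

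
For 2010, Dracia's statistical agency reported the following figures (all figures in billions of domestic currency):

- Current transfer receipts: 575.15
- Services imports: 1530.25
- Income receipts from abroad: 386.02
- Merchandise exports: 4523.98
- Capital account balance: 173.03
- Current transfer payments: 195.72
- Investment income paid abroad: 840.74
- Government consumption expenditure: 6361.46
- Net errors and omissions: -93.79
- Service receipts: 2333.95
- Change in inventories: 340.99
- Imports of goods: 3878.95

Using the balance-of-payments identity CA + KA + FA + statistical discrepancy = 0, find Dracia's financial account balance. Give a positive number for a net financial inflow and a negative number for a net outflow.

-1452.68

Goods balance = 4523.98 - 3878.95 = 645.03
Services balance = 2333.95 - 1530.25 = 803.70
Trade balance (goods + services) = 645.03 + 803.70 = 1448.73
Net primary income = 386.02 - 840.74 = -454.72
Net secondary income = 575.15 - 195.72 = 379.43
Current account = 1448.73 + (-454.72) + 379.43 = 1373.44
Financial account = -(1373.44 + 173.03 + (-93.79)) = -1452.68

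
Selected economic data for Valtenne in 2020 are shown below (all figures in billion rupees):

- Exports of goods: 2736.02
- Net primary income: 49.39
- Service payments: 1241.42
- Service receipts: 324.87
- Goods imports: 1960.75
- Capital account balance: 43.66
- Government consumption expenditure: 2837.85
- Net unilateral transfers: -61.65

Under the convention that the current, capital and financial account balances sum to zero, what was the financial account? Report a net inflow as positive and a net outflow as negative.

109.88

Goods balance = 2736.02 - 1960.75 = 775.27
Services balance = 324.87 - 1241.42 = -916.55
Trade balance (goods + services) = 775.27 + (-916.55) = -141.28
Net primary income = 49.39
Net secondary income = -61.65
Current account = -141.28 + 49.39 + (-61.65) = -153.54
Financial account = -(-153.54 + 43.66) = 109.88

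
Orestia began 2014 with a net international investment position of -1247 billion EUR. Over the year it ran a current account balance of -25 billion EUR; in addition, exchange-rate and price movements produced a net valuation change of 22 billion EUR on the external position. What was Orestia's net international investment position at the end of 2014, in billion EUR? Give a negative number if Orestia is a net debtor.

-1250

Change in NIIP = current account + net valuation change = -25 + 22 = -3
End-of-year NIIP = -1247 + (-3) = -1250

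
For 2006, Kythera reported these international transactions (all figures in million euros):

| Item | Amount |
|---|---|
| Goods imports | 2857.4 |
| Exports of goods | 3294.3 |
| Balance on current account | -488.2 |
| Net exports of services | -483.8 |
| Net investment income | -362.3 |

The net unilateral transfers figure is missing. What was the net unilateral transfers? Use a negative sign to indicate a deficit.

Current account = goods balance + services balance + net primary income + net secondary income
Sum of the known components = -409.2
Net unilateral transfers = CA - (known components) = -488.2 - (-409.2) = -79.0

-79.0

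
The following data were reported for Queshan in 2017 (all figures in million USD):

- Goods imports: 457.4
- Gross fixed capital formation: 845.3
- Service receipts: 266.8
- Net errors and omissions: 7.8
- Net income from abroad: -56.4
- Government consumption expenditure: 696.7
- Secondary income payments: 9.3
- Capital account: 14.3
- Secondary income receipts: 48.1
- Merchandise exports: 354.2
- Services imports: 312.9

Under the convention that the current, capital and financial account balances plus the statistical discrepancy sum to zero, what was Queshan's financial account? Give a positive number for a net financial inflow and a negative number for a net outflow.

Goods balance = 354.2 - 457.4 = -103.2
Services balance = 266.8 - 312.9 = -46.1
Trade balance (goods + services) = -103.2 + (-46.1) = -149.3
Net primary income = -56.4
Net secondary income = 48.1 - 9.3 = 38.8
Current account = -149.3 + (-56.4) + 38.8 = -166.9
Financial account = -(-166.9 + 14.3 + 7.8) = 144.8

144.8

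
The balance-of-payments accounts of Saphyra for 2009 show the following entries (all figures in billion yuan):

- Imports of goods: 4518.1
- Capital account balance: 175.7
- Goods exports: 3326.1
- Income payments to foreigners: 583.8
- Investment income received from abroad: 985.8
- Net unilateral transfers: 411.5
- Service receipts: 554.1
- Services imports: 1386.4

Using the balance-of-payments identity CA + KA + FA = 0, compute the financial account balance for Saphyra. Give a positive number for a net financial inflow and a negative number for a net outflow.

1035.1

Goods balance = 3326.1 - 4518.1 = -1192.0
Services balance = 554.1 - 1386.4 = -832.3
Trade balance (goods + services) = -1192.0 + (-832.3) = -2024.3
Net primary income = 985.8 - 583.8 = 402.0
Net secondary income = 411.5
Current account = -2024.3 + 402.0 + 411.5 = -1210.8
Financial account = -(-1210.8 + 175.7) = 1035.1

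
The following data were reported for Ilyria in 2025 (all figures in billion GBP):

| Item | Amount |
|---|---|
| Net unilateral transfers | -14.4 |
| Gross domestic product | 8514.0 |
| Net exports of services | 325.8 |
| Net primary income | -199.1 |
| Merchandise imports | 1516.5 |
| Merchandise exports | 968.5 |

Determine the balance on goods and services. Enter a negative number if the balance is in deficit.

-222.2

Goods balance = 968.5 - 1516.5 = -548.0
Services balance = 325.8
Trade balance (goods + services) = -548.0 + 325.8 = -222.2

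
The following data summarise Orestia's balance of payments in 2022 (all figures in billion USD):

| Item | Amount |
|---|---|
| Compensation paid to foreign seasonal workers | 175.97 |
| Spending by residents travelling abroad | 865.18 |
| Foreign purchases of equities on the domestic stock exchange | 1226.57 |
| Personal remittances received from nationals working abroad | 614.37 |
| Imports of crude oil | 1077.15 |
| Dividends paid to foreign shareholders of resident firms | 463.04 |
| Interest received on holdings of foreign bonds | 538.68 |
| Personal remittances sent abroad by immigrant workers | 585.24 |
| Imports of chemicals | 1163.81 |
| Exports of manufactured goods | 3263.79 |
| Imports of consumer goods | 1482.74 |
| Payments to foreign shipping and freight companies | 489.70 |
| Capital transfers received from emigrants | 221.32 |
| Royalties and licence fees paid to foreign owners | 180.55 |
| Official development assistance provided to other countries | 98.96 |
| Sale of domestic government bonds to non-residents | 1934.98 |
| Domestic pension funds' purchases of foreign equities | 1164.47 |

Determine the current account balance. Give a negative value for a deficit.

Goods: -1077.15 - 1482.74 - 1163.81 + 3263.79 = -459.91
Services: -489.70 - 865.18 - 180.55 = -1535.43
Primary income: 538.68 - 463.04 - 175.97 = -100.33
Secondary income: -585.24 + 614.37 - 98.96 = -69.83
Current account = (-459.91) + (-1535.43) + (-100.33) + (-69.83) = -2165.50
(Excluded from the current account — financial account: foreign purchases of equities on the domestic stock exchange 1226.57, sale of domestic government bonds to non-residents 1934.98, domestic pension funds' purchases of foreign equities 1164.47; capital account: capital transfers received from emigrants 221.32.)

-2165.50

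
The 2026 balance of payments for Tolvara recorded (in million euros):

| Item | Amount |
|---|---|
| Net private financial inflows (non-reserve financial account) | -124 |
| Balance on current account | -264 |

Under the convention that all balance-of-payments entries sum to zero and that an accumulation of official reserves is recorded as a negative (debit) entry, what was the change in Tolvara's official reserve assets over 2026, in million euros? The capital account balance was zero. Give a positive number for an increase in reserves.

-388

Official reserve transactions balance = -((-264) + (-124)) = 388
An accumulation of reserves is recorded as a debit (negative entry), so the change in the stock of reserves is the negative of that balance.
Change in official reserves = -(388) = -388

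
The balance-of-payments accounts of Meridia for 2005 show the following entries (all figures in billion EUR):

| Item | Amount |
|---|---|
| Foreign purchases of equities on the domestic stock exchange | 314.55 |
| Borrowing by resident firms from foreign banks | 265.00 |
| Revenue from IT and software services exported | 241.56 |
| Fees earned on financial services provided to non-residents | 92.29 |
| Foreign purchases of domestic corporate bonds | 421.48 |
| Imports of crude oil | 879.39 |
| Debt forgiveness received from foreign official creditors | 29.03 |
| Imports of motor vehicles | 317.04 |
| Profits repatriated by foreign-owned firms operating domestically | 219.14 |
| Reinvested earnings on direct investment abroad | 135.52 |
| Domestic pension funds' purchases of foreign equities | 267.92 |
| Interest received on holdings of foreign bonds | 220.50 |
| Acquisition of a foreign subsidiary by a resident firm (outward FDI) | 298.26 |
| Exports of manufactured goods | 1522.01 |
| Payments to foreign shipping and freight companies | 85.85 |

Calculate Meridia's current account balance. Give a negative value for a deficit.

Goods: 1522.01 - 317.04 - 879.39 = 325.58
Services: 92.29 + 241.56 - 85.85 = 248.00
Primary income: -219.14 + 135.52 + 220.50 = 136.88
Current account = 325.58 + 248.00 + 136.88 = 710.46
(Excluded from the current account — financial account: foreign purchases of equities on the domestic stock exchange 314.55, borrowing by resident firms from foreign banks 265.00, foreign purchases of domestic corporate bonds 421.48, domestic pension funds' purchases of foreign equities 267.92, acquisition of a foreign subsidiary by a resident firm (outward FDI) 298.26; capital account: debt forgiveness received from foreign official creditors 29.03.)

710.46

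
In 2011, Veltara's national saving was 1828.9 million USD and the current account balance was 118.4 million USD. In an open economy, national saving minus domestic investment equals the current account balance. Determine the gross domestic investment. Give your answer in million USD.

I = S - CA = 1828.9 - 118.4 = 1710.5

1710.5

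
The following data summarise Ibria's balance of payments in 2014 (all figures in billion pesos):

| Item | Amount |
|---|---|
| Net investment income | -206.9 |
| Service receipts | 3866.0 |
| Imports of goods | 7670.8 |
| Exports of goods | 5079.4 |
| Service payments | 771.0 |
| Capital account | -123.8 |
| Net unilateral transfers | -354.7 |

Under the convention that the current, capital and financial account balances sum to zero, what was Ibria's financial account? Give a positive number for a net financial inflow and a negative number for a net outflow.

181.8

Goods balance = 5079.4 - 7670.8 = -2591.4
Services balance = 3866.0 - 771.0 = 3095.0
Trade balance (goods + services) = -2591.4 + 3095.0 = 503.6
Net primary income = -206.9
Net secondary income = -354.7
Current account = 503.6 + (-206.9) + (-354.7) = -58.0
Financial account = -(-58.0 + (-123.8)) = 181.8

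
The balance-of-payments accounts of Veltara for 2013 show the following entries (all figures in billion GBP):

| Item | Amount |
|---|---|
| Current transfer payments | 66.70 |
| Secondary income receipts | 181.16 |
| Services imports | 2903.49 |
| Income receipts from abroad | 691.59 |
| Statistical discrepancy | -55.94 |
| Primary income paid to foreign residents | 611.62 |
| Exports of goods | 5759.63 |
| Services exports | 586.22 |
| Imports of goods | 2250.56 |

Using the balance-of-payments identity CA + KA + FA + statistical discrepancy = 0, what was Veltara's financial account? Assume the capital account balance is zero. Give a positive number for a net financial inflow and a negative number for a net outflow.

-1330.29

Goods balance = 5759.63 - 2250.56 = 3509.07
Services balance = 586.22 - 2903.49 = -2317.27
Trade balance (goods + services) = 3509.07 + (-2317.27) = 1191.80
Net primary income = 691.59 - 611.62 = 79.97
Net secondary income = 181.16 - 66.70 = 114.46
Current account = 1191.80 + 79.97 + 114.46 = 1386.23
Financial account = -(1386.23 + (-55.94)) = -1330.29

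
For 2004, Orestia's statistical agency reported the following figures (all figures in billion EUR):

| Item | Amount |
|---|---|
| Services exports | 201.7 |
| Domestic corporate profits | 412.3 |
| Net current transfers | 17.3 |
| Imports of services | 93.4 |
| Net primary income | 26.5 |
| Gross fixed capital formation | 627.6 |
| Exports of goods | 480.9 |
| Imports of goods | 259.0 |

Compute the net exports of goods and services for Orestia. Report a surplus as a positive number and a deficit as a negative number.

330.2

Goods balance = 480.9 - 259.0 = 221.9
Services balance = 201.7 - 93.4 = 108.3
Trade balance (goods + services) = 221.9 + 108.3 = 330.2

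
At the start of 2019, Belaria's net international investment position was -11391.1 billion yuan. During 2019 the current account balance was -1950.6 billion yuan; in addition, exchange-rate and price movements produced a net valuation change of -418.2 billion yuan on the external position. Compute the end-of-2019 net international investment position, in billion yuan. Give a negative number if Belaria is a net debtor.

-13759.9

Change in NIIP = current account + net valuation change = -1950.6 + (-418.2) = -2368.8
End-of-year NIIP = -11391.1 + (-2368.8) = -13759.9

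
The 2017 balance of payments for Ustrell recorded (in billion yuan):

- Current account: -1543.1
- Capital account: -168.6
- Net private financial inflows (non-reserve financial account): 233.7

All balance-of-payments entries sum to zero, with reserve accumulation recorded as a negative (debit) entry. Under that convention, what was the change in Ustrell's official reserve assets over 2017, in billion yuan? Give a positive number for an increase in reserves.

-1478.0

Official reserve transactions balance = -((-1543.1) + (-168.6) + 233.7) = 1478.0
An accumulation of reserves is recorded as a debit (negative entry), so the change in the stock of reserves is the negative of that balance.
Change in official reserves = -(1478.0) = -1478.0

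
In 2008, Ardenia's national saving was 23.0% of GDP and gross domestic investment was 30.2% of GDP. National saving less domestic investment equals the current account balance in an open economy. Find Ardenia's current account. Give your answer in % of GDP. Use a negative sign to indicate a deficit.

S - I = CA (net lending to the rest of the world).
CA = S - I = 23.0 - 30.2 = -7.2

-7.2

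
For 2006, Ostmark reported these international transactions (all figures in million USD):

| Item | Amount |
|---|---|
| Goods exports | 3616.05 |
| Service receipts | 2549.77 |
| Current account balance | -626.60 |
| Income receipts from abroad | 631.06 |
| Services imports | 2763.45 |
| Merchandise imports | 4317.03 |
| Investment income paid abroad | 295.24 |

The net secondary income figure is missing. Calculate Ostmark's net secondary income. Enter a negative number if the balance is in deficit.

-47.76

Current account = goods balance + services balance + net primary income + net secondary income
Sum of the known components = -578.84
Net secondary income = CA - (known components) = -626.60 - (-578.84) = -47.76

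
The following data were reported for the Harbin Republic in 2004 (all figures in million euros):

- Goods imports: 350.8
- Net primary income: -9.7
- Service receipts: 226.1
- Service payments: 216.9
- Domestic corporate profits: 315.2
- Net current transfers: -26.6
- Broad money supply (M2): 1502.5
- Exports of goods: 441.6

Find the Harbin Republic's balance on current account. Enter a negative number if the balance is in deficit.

Goods balance = 441.6 - 350.8 = 90.8
Services balance = 226.1 - 216.9 = 9.2
Trade balance (goods + services) = 90.8 + 9.2 = 100.0
Net primary income = -9.7
Net secondary income = -26.6
Current account = 100.0 + (-9.7) + (-26.6) = 63.7

63.7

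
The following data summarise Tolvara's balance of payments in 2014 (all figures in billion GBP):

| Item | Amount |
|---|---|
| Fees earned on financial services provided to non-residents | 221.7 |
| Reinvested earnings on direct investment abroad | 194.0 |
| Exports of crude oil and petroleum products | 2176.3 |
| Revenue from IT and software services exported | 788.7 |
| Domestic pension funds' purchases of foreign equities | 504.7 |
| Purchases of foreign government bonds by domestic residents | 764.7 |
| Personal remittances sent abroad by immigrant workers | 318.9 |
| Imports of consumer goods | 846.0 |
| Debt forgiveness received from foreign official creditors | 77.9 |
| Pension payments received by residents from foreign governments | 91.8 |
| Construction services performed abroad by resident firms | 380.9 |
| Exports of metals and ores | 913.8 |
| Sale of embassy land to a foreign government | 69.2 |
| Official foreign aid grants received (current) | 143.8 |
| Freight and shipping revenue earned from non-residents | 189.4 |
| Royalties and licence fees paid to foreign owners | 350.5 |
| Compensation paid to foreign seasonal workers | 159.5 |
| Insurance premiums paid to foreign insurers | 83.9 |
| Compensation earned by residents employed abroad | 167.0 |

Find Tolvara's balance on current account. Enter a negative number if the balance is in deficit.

Goods: -846.0 + 913.8 + 2176.3 = 2244.1
Services: -83.9 + 380.9 + 221.7 - 350.5 + 788.7 + 189.4 = 1146.3
Primary income: -159.5 + 167.0 + 194.0 = 201.5
Secondary income: 91.8 + 143.8 - 318.9 = -83.3
Current account = 2244.1 + 1146.3 + 201.5 + (-83.3) = 3508.6
(Excluded from the current account — financial account: domestic pension funds' purchases of foreign equities 504.7, purchases of foreign government bonds by domestic residents 764.7; capital account: debt forgiveness received from foreign official creditors 77.9, sale of embassy land to a foreign government 69.2.)

3508.6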